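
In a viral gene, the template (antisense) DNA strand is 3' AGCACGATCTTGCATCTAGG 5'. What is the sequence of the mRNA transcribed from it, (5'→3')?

5'-UCGUGCUAGAACGUAGAUCC-3'

Reading the template 3'→5' as shown, RNA polymerase pairs each base (A→U, T→A, G↔C) to build mRNA 5'→3' directly.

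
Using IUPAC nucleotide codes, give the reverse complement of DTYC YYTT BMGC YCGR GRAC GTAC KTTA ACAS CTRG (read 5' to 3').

Standard pairs A↔T, G↔C; ambiguity codes pair R↔Y, M↔K, S↔S, B↔V, D↔H. Complement (HARGRRAAVKCGRGCYCYTGCATGMAATTGTSGAYC), then reverse for 5'→3'.

5'-CYAGSTGTTAAMGTACGTYCYCGRGCKVAARRGRAH-3'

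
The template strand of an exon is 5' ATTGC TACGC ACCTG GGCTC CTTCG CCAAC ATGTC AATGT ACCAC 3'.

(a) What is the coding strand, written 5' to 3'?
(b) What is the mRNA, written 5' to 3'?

(a) 5'-GTGGTACATTGACATGTTGGCGAAGGAGCCCAGGTGCGTAGCAAT-3'
(b) 5'-GUGGUACAUUGACAUGUUGGCGAAGGAGCCCAGGUGCGUAGCAAU-3'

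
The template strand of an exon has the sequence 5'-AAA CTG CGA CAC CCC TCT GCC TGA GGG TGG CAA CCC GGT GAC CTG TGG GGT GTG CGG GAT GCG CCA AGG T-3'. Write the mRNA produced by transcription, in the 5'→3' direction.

5'-ACCUUGGCGCAUCCCGCACACCCCACAGGUCACCGGGUUGCCACCCUCAGGCAGAGGGGUGUCGCAGUUU-3'

The mRNA has the sequence of the coding strand (reverse complement of the template) with T→U. Reverse complement of AAACTGCGACACCCCTCTGCCTGAGGGTGGCAACCCGGTGACCTGTGGGGTGTGCGGGATGCGCCAAGGT is ACCTTGGCGCATCCCGCACACCCCACAGGTCACCGGGTTGCCACCCTCAGGCAGAGGGGTGTCGCAGTTT; then T→U.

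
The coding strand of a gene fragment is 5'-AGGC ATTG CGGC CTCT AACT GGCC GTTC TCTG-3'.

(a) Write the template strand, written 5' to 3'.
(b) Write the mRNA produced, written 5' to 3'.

(a) 5'-CAGAGAACGGCCAGTTAGAGGCCGCAATGCCT-3'
(b) 5′-AGGCAUUGCGGCCUCUAACUGGCCGUUCUCUG-3′

(a) The template strand is the reverse complement of the coding strand: complement TCCGTAACGCCGGAGATTGACCGGCAAGAGAC, then reverse.
(b) mRNA matches the coding strand with T→U.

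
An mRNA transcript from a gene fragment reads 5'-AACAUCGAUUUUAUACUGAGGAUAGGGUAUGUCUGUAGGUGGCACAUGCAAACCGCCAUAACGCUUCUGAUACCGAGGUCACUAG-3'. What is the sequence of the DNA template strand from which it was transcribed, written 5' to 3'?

5′-CTAGTGACCTCGGTATCAGAAGCGTTATGGCGGTTTGCATGTGCCACCTACAGACATACCCTATCCTCAGTATAAAATCGATGTT-3′

Replace U with T to get the coding DNA strand: AACATCGATTTTATACTGAGGATAGGGTATGTCTGTAGGTGGCACATGCAAACCGCCATAACGCTTCTGATACCGAGGTCACTAG. The template strand is its reverse complement (complement TTGTAGCTAAAATATGACTCCTATCCCATACAGACATCCACCGTGTACGTTTGGCGGTATTGCGAAGACTATGGCTCCAGTGATC, then reverse).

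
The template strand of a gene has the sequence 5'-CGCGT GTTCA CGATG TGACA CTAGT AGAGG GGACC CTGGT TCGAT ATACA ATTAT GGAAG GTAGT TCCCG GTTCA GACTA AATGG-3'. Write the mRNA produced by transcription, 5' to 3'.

5'-CCAUUUAGUCUGAACCGGGAACUACCUUCCAUAAUUGUAUAUCGAACCAGGGUCCCCUCUACUAGUGUCACAUCGUGAACACGCG-3'

RNA polymerase reads the template 3'→5' and synthesizes mRNA 5'→3' by base-pairing (A→U, T→A, G↔C). The complement of the template is GCGCACAAGTGCTACACTGTGATCATCTCCCCTGGGACCAAGCTATATGTTAATACCTTCCATCAAGGGCCAAGTCTGATTTACC; antiparallel, so 5'→3' the coding strand is CCATTTAGTCTGAACCGGGAACTACCTTCCATAATTGTATATCGAACCAGGGTCCCCTCTACTAGTGTCACATCGTGAACACGCG. Replace T with U for the mRNA.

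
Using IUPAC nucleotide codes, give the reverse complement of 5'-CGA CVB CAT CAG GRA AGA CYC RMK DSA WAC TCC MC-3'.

Standard pairs A↔T, G↔C; ambiguity codes pair R↔Y, M↔K, W↔W, S↔S, B↔V, D↔H. Complement (GCTGBVGTAGTCCYTTCTGRGYKMHSTWTGAGGKG), then reverse for 5'→3'.

5'-GKGGAGTWTSHMKYGRGTCTTYCCTGATGVBGTCG-3'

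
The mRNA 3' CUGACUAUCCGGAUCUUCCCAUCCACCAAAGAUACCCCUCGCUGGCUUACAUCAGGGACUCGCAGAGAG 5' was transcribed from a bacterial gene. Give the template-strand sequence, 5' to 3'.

5'-GACTGATAGGCCTAGAAGGGTAGGTGGTTTCTATGGGGAGCGACCGAATGTAGTCCCTGAGCGTCTCTC-3'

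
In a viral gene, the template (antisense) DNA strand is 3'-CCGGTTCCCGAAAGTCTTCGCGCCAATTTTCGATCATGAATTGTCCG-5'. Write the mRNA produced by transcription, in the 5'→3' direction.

Reading the template 3'→5' as shown, RNA polymerase pairs each base (A→U, T→A, G↔C) to build mRNA 5'→3' directly.

5'-GGCCAAGGGCUUUCAGAAGCGCGGUUAAAAGCUAGUACUUAACAGGC-3'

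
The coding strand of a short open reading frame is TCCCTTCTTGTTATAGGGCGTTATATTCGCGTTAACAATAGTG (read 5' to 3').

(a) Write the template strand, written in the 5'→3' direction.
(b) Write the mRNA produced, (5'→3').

(a) The template strand is the reverse complement of the coding strand: complement AGGGAAGAACAATATCCCGCAATATAAGCGCAATTGTTATCAC, then reverse.
(b) mRNA matches the coding strand with T→U.

(a) 5'-CACTATTGTTAACGCGAATATAACGCCCTATAACAAGAAGGGA-3'
(b) 5'-UCCCUUCUUGUUAUAGGGCGUUAUAUUCGCGUUAACAAUAGUG-3'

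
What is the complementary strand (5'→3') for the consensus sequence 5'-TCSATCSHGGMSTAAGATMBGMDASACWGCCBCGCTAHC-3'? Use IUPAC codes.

Standard pairs A↔T, G↔C; ambiguity codes pair M↔K, W↔W, S↔S, B↔V, D↔H. Complement (AGSTAGSDCCKSATTCTAKVCKHTSTGWCGGVGCGATDG), then reverse for 5'→3'.

5'-GDTAGCGVGGCWGTSTHKCVKATCTTASKCCDSGATSGA-3'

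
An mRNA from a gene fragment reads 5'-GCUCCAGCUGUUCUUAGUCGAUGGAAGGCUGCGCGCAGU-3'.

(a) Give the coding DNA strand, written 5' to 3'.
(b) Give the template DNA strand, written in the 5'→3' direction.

(a) 5′-GCTCCAGCTGTTCTTAGTCGATGGAAGGCTGCGCGCAGT-3′
(b) 5′-ACTGCGCGCAGCCTTCCATCGACTAAGAACAGCTGGAGC-3′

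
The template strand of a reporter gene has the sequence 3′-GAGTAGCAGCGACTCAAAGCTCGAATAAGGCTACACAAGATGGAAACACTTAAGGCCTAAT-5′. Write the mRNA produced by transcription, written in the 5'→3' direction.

5′-CUCAUCGUCGCUGAGUUUCGAGCUUAUUCCGAUGUGUUCUACCUUUGUGAAUUCCGGAUUA-3′

Reading the template 3'→5' as shown, RNA polymerase pairs each base (A→U, T→A, G↔C) to build mRNA 5'→3' directly.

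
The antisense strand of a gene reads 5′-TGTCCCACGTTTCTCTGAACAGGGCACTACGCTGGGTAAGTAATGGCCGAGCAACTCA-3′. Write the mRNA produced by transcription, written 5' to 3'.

5'-UGAGUUGCUCGGCCAUUACUUACCCAGCGUAGUGCCCUGUUCAGAGAAACGUGGGACA-3'

RNA polymerase reads the template 3'→5' and synthesizes mRNA 5'→3' by base-pairing (A→U, T→A, G↔C). The complement of the template is ACAGGGTGCAAAGAGACTTGTCCCGTGATGCGACCCATTCATTACCGGCTCGTTGAGT; antiparallel, so 5'→3' the coding strand is TGAGTTGCTCGGCCATTACTTACCCAGCGTAGTGCCCTGTTCAGAGAAACGTGGGACA. Replace T with U for the mRNA.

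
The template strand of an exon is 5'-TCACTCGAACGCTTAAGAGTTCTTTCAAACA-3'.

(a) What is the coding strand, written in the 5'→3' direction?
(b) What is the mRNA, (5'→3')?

(a) 5'-TGTTTGAAAGAACTCTTAAGCGTTCGAGTGA-3'
(b) 5'-UGUUUGAAAGAACUCUUAAGCGUUCGAGUGA-3'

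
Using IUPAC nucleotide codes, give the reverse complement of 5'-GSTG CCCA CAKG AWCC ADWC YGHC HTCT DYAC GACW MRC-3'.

5'-GYKWGTCGTRHAGADGDCRGWHTGGWTCMTGTGGGCASC-3'

Standard pairs A↔T, G↔C; ambiguity codes pair R↔Y, M↔K, W↔W, S↔S, D↔H. Complement (CSACGGGTGTMCTWGGTHWGRCDGDAGAHRTGCTGWKYG), then reverse for 5'→3'.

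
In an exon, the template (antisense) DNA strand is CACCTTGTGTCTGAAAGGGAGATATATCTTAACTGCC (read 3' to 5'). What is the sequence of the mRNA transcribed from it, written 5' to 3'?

5'-GUGGAACACAGACUUUCCCUCUAUAUAGAAUUGACGG-3'

Reading the template 3'→5' as shown, RNA polymerase pairs each base (A→U, T→A, G↔C) to build mRNA 5'→3' directly.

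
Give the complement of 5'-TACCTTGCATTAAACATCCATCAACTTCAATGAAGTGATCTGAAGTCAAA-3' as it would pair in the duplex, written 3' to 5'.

3'-ATGGAACGTAATTTGTAGGTAGTTGAAGTTACTTCACTAGACTTCAGTTT-5'

Base-pairing A↔T, G↔C gives the complement. The complementary strand is antiparallel, so paired with a 5'→3' strand it runs 3'→5'.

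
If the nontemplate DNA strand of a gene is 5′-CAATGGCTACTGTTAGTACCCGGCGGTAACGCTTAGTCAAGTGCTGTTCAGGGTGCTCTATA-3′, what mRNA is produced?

5′-CAAUGGCUACUGUUAGUACCCGGCGGUAACGCUUAGUCAAGUGCUGUUCAGGGUGCUCUAUA-3′

The mRNA is synthesized from the template strand, so it matches the coding strand with T replaced by U.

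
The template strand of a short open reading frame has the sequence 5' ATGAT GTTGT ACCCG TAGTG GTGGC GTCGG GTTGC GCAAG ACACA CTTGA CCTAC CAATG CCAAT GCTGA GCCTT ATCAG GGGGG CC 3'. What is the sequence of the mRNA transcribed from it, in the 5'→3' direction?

RNA polymerase reads the template 3'→5' and synthesizes mRNA 5'→3' by base-pairing (A→U, T→A, G↔C). The complement of the template is TACTACAACATGGGCATCACCACCGCAGCCCAACGCGTTCTGTGTGAACTGGATGGTTACGGTTACGACTCGGAATAGTCCCCCCGG; antiparallel, so 5'→3' the coding strand is GGCCCCCCTGATAAGGCTCAGCATTGGCATTGGTAGGTCAAGTGTGTCTTGCGCAACCCGACGCCACCACTACGGGTACAACATCAT. Replace T with U for the mRNA.

5′-GGCCCCCCUGAUAAGGCUCAGCAUUGGCAUUGGUAGGUCAAGUGUGUCUUGCGCAACCCGACGCCACCACUACGGGUACAACAUCAU-3′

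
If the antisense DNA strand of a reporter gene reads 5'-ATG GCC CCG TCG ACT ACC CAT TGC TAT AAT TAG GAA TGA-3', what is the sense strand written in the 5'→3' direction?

The coding strand is complementary and antiparallel to the template: take the complement (A↔T, G↔C) and reverse.

5'-TCATTCCTAATTATAGCAATGGGTAGTCGACGGGGCCAT-3'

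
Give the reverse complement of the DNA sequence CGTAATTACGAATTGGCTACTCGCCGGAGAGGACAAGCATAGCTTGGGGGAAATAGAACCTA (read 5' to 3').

Reading the sequence 3'→5' and pairing each base (A↔T, G↔C) gives the reverse complement directly.

5'-TAGGTTCTATTTCCCCCAAGCTATGCTTGTCCTCTCCGGCGAGTAGCCAATTCGTAATTACG-3'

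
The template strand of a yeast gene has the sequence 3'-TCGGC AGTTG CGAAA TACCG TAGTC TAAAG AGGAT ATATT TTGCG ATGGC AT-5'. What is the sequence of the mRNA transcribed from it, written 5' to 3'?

Reading the template 3'→5' as shown, RNA polymerase pairs each base (A→U, T→A, G↔C) to build mRNA 5'→3' directly.

5'-AGCCGUCAACGCUUUAUGGCAUCAGAUUUCUCCUAUAUAAAACGCUACCGUA-3'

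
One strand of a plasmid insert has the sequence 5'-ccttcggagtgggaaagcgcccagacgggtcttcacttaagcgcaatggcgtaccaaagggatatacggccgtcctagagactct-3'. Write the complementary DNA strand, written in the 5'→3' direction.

The complement of CCTTCGGAGTGGGAAAGCGCCCAGACGGGTCTTCACTTAAGCGCAATGGCGTACCAAAGGGATATACGGCCGTCCTAGAGACTCT is GGAAGCCTCACCCTTTCGCGGGTCTGCCCAGAAGTGAATTCGCGTTACCGCATGGTTTCCCTATATGCCGGCAGGATCTCTGAGA (A↔T, G↔C). DNA strands are antiparallel, so the complementary strand runs 3'→5'; reversing gives the 5'→3' form.

5'-AGAGTCTCTAGGACGGCCGTATATCCCTTTGGTACGCCATTGCGCTTAAGTGAAGACCCGTCTGGGCGCTTTCCCACTCCGAAGG-3'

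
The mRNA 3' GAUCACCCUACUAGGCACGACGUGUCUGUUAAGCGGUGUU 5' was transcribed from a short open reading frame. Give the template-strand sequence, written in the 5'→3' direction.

5'-CTAGTGGGATGATCCGTGCTGCACAGACAATTCGCCACAA-3'

Written 5'→3' the mRNA is UUGUGGCGAAUUGUCUGUGCAGCACGGAUCAUCCCACUAG, so the coding DNA strand is TTGTGGCGAATTGTCTGTGCAGCACGGATCATCCCACTAG. The template is its reverse complement.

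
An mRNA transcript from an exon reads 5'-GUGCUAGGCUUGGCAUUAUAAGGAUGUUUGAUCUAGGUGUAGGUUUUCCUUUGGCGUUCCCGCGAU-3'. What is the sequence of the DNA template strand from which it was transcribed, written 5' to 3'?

Replace U with T to get the coding DNA strand: GTGCTAGGCTTGGCATTATAAGGATGTTTGATCTAGGTGTAGGTTTTCCTTTGGCGTTCCCGCGAT. The template strand is its reverse complement (complement CACGATCCGAACCGTAATATTCCTACAAACTAGATCCACATCCAAAAGGAAACCGCAAGGGCGCTA, then reverse).

5'-ATCGCGGGAACGCCAAAGGAAAACCTACACCTAGATCAAACATCCTTATAATGCCAAGCCTAGCAC-3'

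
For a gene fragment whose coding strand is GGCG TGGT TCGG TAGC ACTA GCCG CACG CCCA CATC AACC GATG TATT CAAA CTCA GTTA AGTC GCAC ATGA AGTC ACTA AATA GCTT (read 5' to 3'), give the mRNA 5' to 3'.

The mRNA is synthesized from the template strand, so it matches the coding strand with T replaced by U.

5′-GGCGUGGUUCGGUAGCACUAGCCGCACGCCCACAUCAACCGAUGUAUUCAAACUCAGUUAAGUCGCACAUGAAGUCACUAAAUAGCUU-3′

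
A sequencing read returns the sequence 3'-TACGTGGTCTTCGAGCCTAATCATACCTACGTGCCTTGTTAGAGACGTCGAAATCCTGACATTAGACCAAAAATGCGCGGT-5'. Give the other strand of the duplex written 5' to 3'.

5'-ATGCACCAGAAGCTCGGATTAGTATGGATGCACGGAACAATCTCTGCAGCTTTAGGACTGTAATCTGGTTTTTACGCGCCA-3'

The strand is given 3'→5', so its complement runs 5'→3' in the same left-to-right order: pair each base A↔T, G↔C.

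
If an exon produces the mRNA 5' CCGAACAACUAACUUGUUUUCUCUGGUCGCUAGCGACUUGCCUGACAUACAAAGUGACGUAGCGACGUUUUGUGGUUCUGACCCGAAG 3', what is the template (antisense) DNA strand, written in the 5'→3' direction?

Replace U with T to get the coding DNA strand: CCGAACAACTAACTTGTTTTCTCTGGTCGCTAGCGACTTGCCTGACATACAAAGTGACGTAGCGACGTTTTGTGGTTCTGACCCGAAG. The template strand is its reverse complement (complement GGCTTGTTGATTGAACAAAAGAGACCAGCGATCGCTGAACGGACTGTATGTTTCACTGCATCGCTGCAAAACACCAAGACTGGGCTTC, then reverse).

5'-CTTCGGGTCAGAACCACAAAACGTCGCTACGTCACTTTGTATGTCAGGCAAGTCGCTAGCGACCAGAGAAAACAAGTTAGTTGTTCGG-3'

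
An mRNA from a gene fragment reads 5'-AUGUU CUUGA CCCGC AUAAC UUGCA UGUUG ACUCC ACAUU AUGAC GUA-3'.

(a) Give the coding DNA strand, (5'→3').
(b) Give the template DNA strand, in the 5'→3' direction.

(a) The coding strand matches the mRNA with U→T.
(b) The template strand is the reverse complement of the coding strand.

(a) 5'-ATGTTCTTGACCCGCATAACTTGCATGTTGACTCCACATTATGACGTA-3'
(b) 5'-TACGTCATAATGTGGAGTCAACATGCAAGTTATGCGGGTCAAGAACAT-3'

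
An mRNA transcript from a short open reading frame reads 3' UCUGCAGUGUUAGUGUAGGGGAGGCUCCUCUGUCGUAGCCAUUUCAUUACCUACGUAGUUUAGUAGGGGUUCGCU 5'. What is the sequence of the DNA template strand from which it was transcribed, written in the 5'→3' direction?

5'-AGACGTCACAATCACATCCCCTCCGAGGAGACAGCATCGGTAAAGTAATGGATGCATCAAATCATCCCCAAGCGA-3'

Written 5'→3' the mRNA is UCGCUUGGGGAUGAUUUGAUGCAUCCAUUACUUUACCGAUGCUGUCUCCUCGGAGGGGAUGUGAUUGUGACGUCU, so the coding DNA strand is TCGCTTGGGGATGATTTGATGCATCCATTACTTTACCGATGCTGTCTCCTCGGAGGGGATGTGATTGTGACGTCT. The template is its reverse complement.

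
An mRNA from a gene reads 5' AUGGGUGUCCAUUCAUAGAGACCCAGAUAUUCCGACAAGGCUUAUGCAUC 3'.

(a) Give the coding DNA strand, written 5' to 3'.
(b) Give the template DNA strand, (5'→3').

(a) The coding strand matches the mRNA with U→T.
(b) The template strand is the reverse complement of the coding strand.

(a) 5'-ATGGGTGTCCATTCATAGAGACCCAGATATTCCGACAAGGCTTATGCATC-3'
(b) 5′-GATGCATAAGCCTTGTCGGAATATCTGGGTCTCTATGAATGGACACCCAT-3′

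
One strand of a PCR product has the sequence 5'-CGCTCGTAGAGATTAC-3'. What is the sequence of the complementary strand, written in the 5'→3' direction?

5'-GTAATCTCTACGAGCG-3'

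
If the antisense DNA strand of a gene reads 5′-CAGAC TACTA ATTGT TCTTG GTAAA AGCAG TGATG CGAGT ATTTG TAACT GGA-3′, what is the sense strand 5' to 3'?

5′-TCCAGTTACAAATACTCGCATCACTGCTTTTACCAAGAACAATTAGTAGTCTG-3′

The coding strand is complementary and antiparallel to the template: take the complement (A↔T, G↔C) and reverse.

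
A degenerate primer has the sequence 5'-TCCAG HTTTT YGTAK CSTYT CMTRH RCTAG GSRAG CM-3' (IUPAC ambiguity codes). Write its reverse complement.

5'-KGCTYSCCTAGYDYAKGARASGMTACRAAAADCTGGA-3'

Standard pairs A↔T, G↔C; ambiguity codes pair R↔Y, M↔K, S↔S, H↔D. Complement (AGGTCDAAAARCATMGSARAGKAYDYGATCCSYTCGK), then reverse for 5'→3'.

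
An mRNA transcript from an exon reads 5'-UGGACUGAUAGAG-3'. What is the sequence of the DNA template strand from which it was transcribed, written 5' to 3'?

Replace U with T to get the coding DNA strand: TGGACTGATAGAG. The template strand is its reverse complement (complement ACCTGACTATCTC, then reverse).

5'-CTCTATCAGTCCA-3'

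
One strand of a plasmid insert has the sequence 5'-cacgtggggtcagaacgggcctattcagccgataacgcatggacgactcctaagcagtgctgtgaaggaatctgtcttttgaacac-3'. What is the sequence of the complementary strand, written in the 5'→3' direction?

Pairing A↔T and G↔C gives GTGCACCCCAGTCTTGCCCGGATAAGTCGGCTATTGCGTACCTGCTGAGGATTCGTCACGACACTTCCTTAGACAGAAAACTTGTG, running 3'→5'. Reverse for the 5'→3' convention.

5′-GTGTTCAAAAGACAGATTCCTTCACAGCACTGCTTAGGAGTCGTCCATGCGTTATCGGCTGAATAGGCCCGTTCTGACCCCACGTG-3′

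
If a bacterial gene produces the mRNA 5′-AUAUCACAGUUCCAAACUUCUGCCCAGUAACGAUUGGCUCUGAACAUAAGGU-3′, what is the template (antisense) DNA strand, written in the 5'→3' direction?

Replace U with T to get the coding DNA strand: ATATCACAGTTCCAAACTTCTGCCCAGTAACGATTGGCTCTGAACATAAGGT. The template strand is its reverse complement (complement TATAGTGTCAAGGTTTGAAGACGGGTCATTGCTAACCGAGACTTGTATTCCA, then reverse).

5'-ACCTTATGTTCAGAGCCAATCGTTACTGGGCAGAAGTTTGGAACTGTGATAT-3'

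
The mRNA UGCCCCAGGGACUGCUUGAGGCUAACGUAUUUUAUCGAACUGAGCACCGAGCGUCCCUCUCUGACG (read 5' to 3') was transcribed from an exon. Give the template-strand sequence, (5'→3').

Replace U with T to get the coding DNA strand: TGCCCCAGGGACTGCTTGAGGCTAACGTATTTTATCGAACTGAGCACCGAGCGTCCCTCTCTGACG. The template strand is its reverse complement (complement ACGGGGTCCCTGACGAACTCCGATTGCATAAAATAGCTTGACTCGTGGCTCGCAGGGAGAGACTGC, then reverse).

5′-CGTCAGAGAGGGACGCTCGGTGCTCAGTTCGATAAAATACGTTAGCCTCAAGCAGTCCCTGGGGCA-3′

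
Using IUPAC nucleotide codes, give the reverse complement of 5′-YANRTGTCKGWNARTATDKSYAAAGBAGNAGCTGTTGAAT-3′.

5'-ATTCAACAGCTNCTVCTTTRSMHATAYTNWCMGACAYNTR-3'

Standard pairs A↔T, G↔C; ambiguity codes pair R↔Y, K↔M, W↔W, S↔S, B↔V, D↔H, N↔N. Complement (RTNYACAGMCWNTYATAHMSRTTTCVTCNTCGACAACTTA), then reverse for 5'→3'.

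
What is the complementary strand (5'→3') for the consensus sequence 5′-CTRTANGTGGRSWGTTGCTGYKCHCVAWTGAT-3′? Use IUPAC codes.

5'-ATCAWTBGDGMRCAGCAACWSYCCACNTAYAG-3'

Standard pairs A↔T, G↔C; ambiguity codes pair R↔Y, K↔M, W↔W, S↔S, H↔D, V↔B, N↔N. Complement (GAYATNCACCYSWCAACGACRMGDGBTWACTA), then reverse for 5'→3'.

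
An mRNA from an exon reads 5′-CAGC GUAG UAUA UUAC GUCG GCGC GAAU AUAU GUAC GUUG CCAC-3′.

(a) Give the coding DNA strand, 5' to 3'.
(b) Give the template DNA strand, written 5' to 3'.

(a) The coding strand matches the mRNA with U→T.
(b) The template strand is the reverse complement of the coding strand.

(a) 5'-CAGCGTAGTATATTACGTCGGCGCGAATATATGTACGTTGCCAC-3'
(b) 5'-GTGGCAACGTACATATATTCGCGCCGACGTAATATACTACGCTG-3'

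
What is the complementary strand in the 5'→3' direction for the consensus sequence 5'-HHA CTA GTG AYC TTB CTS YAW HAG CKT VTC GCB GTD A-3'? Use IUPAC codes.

5'-THACVGCGABAMGCTDWTRSAGVAAGRTCACTAGTDD-3'

Standard pairs A↔T, G↔C; ambiguity codes pair Y↔R, K↔M, W↔W, S↔S, B↔V, D↔H. Complement (DDTGATCACTRGAAVGASRTWDTCGMABAGCGVCAHT), then reverse for 5'→3'.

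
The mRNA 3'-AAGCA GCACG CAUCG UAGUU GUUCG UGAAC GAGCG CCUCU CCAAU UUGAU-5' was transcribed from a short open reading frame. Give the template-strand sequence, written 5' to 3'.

5'-TTCGTCGTGCGTAGCATCAACAAGCACTTGCTCGCGGAGAGGTTAAACTA-3'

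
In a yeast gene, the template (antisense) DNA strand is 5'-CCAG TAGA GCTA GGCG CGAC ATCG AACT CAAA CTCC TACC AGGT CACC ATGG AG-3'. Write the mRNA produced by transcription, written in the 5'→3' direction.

5'-CUCCAUGGUGACCUGGUAGGAGUUUGAGUUCGAUGUCGCGCCUAGCUCUACUGG-3'

The mRNA has the sequence of the coding strand (reverse complement of the template) with T→U. Reverse complement of CCAGTAGAGCTAGGCGCGACATCGAACTCAAACTCCTACCAGGTCACCATGGAG is CTCCATGGTGACCTGGTAGGAGTTTGAGTTCGATGTCGCGCCTAGCTCTACTGG; then T→U.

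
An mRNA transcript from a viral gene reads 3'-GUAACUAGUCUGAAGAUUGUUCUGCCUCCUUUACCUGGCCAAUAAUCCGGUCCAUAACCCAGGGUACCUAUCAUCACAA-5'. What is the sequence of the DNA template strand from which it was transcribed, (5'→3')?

5'-CATTGATCAGACTTCTAACAAGACGGAGGAAATGGACCGGTTATTAGGCCAGGTATTGGGTCCCATGGATAGTAGTGTT-3'

Written 5'→3' the mRNA is AACACUACUAUCCAUGGGACCCAAUACCUGGCCUAAUAACCGGUCCAUUUCCUCCGUCUUGUUAGAAGUCUGAUCAAUG, so the coding DNA strand is AACACTACTATCCATGGGACCCAATACCTGGCCTAATAACCGGTCCATTTCCTCCGTCTTGTTAGAAGTCTGATCAATG. The template is its reverse complement.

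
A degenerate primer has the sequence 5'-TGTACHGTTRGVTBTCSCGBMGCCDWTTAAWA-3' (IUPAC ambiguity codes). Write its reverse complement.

Standard pairs A↔T, G↔C; ambiguity codes pair R↔Y, M↔K, W↔W, S↔S, B↔V, D↔H. Complement (ACATGDCAAYCBAVAGSGCVKCGGHWAATTWT), then reverse for 5'→3'.

5'-TWTTAAWHGGCKVCGSGAVABCYAACDGTACA-3'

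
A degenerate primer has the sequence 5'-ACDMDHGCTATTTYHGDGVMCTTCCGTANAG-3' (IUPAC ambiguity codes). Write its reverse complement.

Standard pairs A↔T, G↔C; ambiguity codes pair Y↔R, M↔K, D↔H, V↔B, N↔N. Complement (TGHKHDCGATAAARDCHCBKGAAGGCATNTC), then reverse for 5'→3'.

5′-CTNTACGGAAGKBCHCDRAAATAGCDHKHGT-3′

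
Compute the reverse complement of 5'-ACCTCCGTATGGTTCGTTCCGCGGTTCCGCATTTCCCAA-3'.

Complement each base (A↔T, G↔C): TGGAGGCATACCAAGCAAGGCGCCAAGGCGTAAAGGGTT. Then reverse.

5′-TTGGGAAATGCGGAACCGCGGAACGAACCATACGGAGGT-3′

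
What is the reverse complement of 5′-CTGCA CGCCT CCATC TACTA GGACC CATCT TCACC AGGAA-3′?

5'-TTCCTGGTGAAGATGGGTCCTAGTAGATGGAGGCGTGCAG-3'

Complement each base (A↔T, G↔C): GACGTGCGGAGGTAGATGATCCTGGGTAGAAGTGGTCCTT. Then reverse.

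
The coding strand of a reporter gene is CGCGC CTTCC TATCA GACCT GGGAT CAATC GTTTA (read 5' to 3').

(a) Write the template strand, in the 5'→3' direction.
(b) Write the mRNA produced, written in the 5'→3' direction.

(a) 5'-TAAACGATTGATCCCAGGTCTGATAGGAAGGCGCG-3'
(b) 5'-CGCGCCUUCCUAUCAGACCUGGGAUCAAUCGUUUA-3'

(a) The template strand is the reverse complement of the coding strand: complement GCGCGGAAGGATAGTCTGGACCCTAGTTAGCAAAT, then reverse.
(b) mRNA matches the coding strand with T→U.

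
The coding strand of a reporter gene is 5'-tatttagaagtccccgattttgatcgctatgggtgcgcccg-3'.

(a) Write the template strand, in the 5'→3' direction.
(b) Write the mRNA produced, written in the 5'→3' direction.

(a) The template strand is the reverse complement of the coding strand: complement ATAAATCTTCAGGGGCTAAAACTAGCGATACCCACGCGGGC, then reverse.
(b) mRNA matches the coding strand with T→U.

(a) 5'-CGGGCGCACCCATAGCGATCAAAATCGGGGACTTCTAAATA-3'
(b) 5'-UAUUUAGAAGUCCCCGAUUUUGAUCGCUAUGGGUGCGCCCG-3'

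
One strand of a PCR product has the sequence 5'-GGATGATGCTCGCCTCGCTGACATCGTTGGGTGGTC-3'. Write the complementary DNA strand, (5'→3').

5'-GACCACCCAACGATGTCAGCGAGGCGAGCATCATCC-3'

Pairing A↔T and G↔C gives CCTACTACGAGCGGAGCGACTGTAGCAACCCACCAG, running 3'→5'. Reverse for the 5'→3' convention.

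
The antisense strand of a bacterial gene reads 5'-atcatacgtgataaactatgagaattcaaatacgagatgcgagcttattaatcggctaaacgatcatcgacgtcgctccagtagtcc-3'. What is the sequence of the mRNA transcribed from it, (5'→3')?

5'-GGACUACUGGAGCGACGUCGAUGAUCGUUUAGCCGAUUAAUAAGCUCGCAUCUCGUAUUUGAAUUCUCAUAGUUUAUCACGUAUGAU-3'

RNA polymerase reads the template 3'→5' and synthesizes mRNA 5'→3' by base-pairing (A→U, T→A, G↔C). The complement of the template is TAGTATGCACTATTTGATACTCTTAAGTTTATGCTCTACGCTCGAATAATTAGCCGATTTGCTAGTAGCTGCAGCGAGGTCATCAGG; antiparallel, so 5'→3' the coding strand is GGACTACTGGAGCGACGTCGATGATCGTTTAGCCGATTAATAAGCTCGCATCTCGTATTTGAATTCTCATAGTTTATCACGTATGAT. Replace T with U for the mRNA.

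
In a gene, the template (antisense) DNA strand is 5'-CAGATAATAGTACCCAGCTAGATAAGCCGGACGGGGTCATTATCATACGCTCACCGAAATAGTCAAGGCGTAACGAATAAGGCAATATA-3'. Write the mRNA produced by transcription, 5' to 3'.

5'-UAUAUUGCCUUAUUCGUUACGCCUUGACUAUUUCGGUGAGCGUAUGAUAAUGACCCCGUCCGGCUUAUCUAGCUGGGUACUAUUAUCUG-3'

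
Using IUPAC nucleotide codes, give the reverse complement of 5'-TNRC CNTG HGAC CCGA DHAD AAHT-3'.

5'-ADTTHTDHTCGGGTCDCANGGYNA-3'

Standard pairs A↔T, G↔C; ambiguity codes pair R↔Y, D↔H, N↔N. Complement (ANYGGNACDCTGGGCTHDTHTTDA), then reverse for 5'→3'.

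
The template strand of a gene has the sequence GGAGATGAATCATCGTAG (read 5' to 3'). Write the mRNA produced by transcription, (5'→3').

RNA polymerase reads the template 3'→5' and synthesizes mRNA 5'→3' by base-pairing (A→U, T→A, G↔C). The complement of the template is CCTCTACTTAGTAGCATC; antiparallel, so 5'→3' the coding strand is CTACGATGATTCATCTCC. Replace T with U for the mRNA.

5'-CUACGAUGAUUCAUCUCC-3'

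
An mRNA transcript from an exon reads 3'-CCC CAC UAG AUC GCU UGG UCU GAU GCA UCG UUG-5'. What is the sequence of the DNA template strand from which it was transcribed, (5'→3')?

5′-GGGGTGATCTAGCGAACCAGACTACGTAGCAAC-3′

Written 5'→3' the mRNA is GUUGCUACGUAGUCUGGUUCGCUAGAUCACCCC, so the coding DNA strand is GTTGCTACGTAGTCTGGTTCGCTAGATCACCCC. The template is its reverse complement.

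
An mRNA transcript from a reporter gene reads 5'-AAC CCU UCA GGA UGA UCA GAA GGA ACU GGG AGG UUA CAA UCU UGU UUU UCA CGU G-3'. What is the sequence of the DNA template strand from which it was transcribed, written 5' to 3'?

5'-CACGTGAAAAACAAGATTGTAACCTCCCAGTTCCTTCTGATCATCCTGAAGGGTT-3'

Replace U with T to get the coding DNA strand: AACCCTTCAGGATGATCAGAAGGAACTGGGAGGTTACAATCTTGTTTTTCACGTG. The template strand is its reverse complement (complement TTGGGAAGTCCTACTAGTCTTCCTTGACCCTCCAATGTTAGAACAAAAAGTGCAC, then reverse).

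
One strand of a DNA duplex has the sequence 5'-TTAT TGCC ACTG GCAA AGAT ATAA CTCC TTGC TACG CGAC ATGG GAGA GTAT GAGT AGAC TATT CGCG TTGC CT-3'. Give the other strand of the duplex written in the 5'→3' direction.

The complement of TTATTGCCACTGGCAAAGATATAACTCCTTGCTACGCGACATGGGAGAGTATGAGTAGACTATTCGCGTTGCCT is AATAACGGTGACCGTTTCTATATTGAGGAACGATGCGCTGTACCCTCTCATACTCATCTGATAAGCGCAACGGA (A↔T, G↔C). DNA strands are antiparallel, so the complementary strand runs 3'→5'; reversing gives the 5'→3' form.

5'-AGGCAACGCGAATAGTCTACTCATACTCTCCCATGTCGCGTAGCAAGGAGTTATATCTTTGCCAGTGGCAATAA-3'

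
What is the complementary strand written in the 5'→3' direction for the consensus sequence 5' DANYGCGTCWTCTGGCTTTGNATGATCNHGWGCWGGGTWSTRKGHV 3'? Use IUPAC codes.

5′-BDCMYASWACCCWGCWCDNGATCATNCAAAGCCAGAWGACGCRNTH-3′

Standard pairs A↔T, G↔C; ambiguity codes pair R↔Y, K↔M, W↔W, S↔S, D↔H, V↔B, N↔N. Complement (HTNRCGCAGWAGACCGAAACNTACTAGNDCWCGWCCCAWSAYMCDB), then reverse for 5'→3'.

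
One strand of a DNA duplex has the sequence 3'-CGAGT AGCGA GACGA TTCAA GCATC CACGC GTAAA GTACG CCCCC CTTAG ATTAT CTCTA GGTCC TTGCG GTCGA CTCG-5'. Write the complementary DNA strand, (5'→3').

The strand is given 3'→5', so its complement runs 5'→3' in the same left-to-right order: pair each base A↔T, G↔C.

5'-GCTCATCGCTCTGCTAAGTTCGTAGGTGCGCATTTCATGCGGGGGGAATCTAATAGAGATCCAGGAACGCCAGCTGAGC-3'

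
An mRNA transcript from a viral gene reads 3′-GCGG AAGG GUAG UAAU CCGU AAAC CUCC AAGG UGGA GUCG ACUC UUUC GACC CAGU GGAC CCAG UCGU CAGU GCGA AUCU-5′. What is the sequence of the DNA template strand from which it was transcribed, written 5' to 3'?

Written 5'→3' the mRNA is UCUAAGCGUGACUGCUGACCCAGGUGACCCAGCUUUCUCAGCUGAGGUGGAACCUCCAAAUGCCUAAUGAUGGGAAGGCG, so the coding DNA strand is TCTAAGCGTGACTGCTGACCCAGGTGACCCAGCTTTCTCAGCTGAGGTGGAACCTCCAAATGCCTAATGATGGGAAGGCG. The template is its reverse complement.

5'-CGCCTTCCCATCATTAGGCATTTGGAGGTTCCACCTCAGCTGAGAAAGCTGGGTCACCTGGGTCAGCAGTCACGCTTAGA-3'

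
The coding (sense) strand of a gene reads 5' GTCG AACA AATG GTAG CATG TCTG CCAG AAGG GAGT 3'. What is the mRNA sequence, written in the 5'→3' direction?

The mRNA is synthesized from the template strand, so it matches the coding strand with T replaced by U.

5'-GUCGAACAAAUGGUAGCAUGUCUGCCAGAAGGGAGU-3'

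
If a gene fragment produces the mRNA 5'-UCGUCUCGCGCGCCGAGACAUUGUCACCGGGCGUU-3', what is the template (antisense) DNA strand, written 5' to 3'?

5'-AACGCCCGGTGACAATGTCTCGGCGCGCGAGACGA-3'

Replace U with T to get the coding DNA strand: TCGTCTCGCGCGCCGAGACATTGTCACCGGGCGTT. The template strand is its reverse complement (complement AGCAGAGCGCGCGGCTCTGTAACAGTGGCCCGCAA, then reverse).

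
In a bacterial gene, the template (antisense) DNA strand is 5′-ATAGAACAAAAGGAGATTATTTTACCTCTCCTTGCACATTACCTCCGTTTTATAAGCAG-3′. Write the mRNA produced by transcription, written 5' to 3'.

5'-CUGCUUAUAAAACGGAGGUAAUGUGCAAGGAGAGGUAAAAUAAUCUCCUUUUGUUCUAU-3'

The mRNA has the sequence of the coding strand (reverse complement of the template) with T→U. Reverse complement of ATAGAACAAAAGGAGATTATTTTACCTCTCCTTGCACATTACCTCCGTTTTATAAGCAG is CTGCTTATAAAACGGAGGTAATGTGCAAGGAGAGGTAAAATAATCTCCTTTTGTTCTAT; then T→U.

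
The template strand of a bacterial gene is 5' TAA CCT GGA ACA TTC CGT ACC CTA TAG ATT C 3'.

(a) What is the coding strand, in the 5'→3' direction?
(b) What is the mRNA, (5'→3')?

(a) 5'-GAATCTATAGGGTACGGAATGTTCCAGGTTA-3'
(b) 5'-GAAUCUAUAGGGUACGGAAUGUUCCAGGUUA-3'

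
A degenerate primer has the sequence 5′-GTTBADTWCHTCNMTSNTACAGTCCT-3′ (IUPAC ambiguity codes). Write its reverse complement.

5'-AGGACTGTANSAKNGADGWAHTVAAC-3'

Standard pairs A↔T, G↔C; ambiguity codes pair M↔K, W↔W, S↔S, B↔V, D↔H, N↔N. Complement (CAAVTHAWGDAGNKASNATGTCAGGA), then reverse for 5'→3'.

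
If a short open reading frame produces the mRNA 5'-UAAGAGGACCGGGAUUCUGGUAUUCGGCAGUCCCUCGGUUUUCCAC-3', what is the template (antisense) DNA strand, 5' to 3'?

Replace U with T to get the coding DNA strand: TAAGAGGACCGGGATTCTGGTATTCGGCAGTCCCTCGGTTTTCCAC. The template strand is its reverse complement (complement ATTCTCCTGGCCCTAAGACCATAAGCCGTCAGGGAGCCAAAAGGTG, then reverse).

5'-GTGGAAAACCGAGGGACTGCCGAATACCAGAATCCCGGTCCTCTTA-3'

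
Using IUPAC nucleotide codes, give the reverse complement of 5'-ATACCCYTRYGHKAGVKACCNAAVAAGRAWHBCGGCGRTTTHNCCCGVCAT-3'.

Standard pairs A↔T, G↔C; ambiguity codes pair R↔Y, K↔M, W↔W, B↔V, H↔D, N↔N. Complement (TATGGGRAYRCDMTCBMTGGNTTBTTCYTWDVGCCGCYAAADNGGGCBGTA), then reverse for 5'→3'.

5'-ATGBCGGGNDAAAYCGCCGVDWTYCTTBTTNGGTMBCTMDCRYARGGGTAT-3'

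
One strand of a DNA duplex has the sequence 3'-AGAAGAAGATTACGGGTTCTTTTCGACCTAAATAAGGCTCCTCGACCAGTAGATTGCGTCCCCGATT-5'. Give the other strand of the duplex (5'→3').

5'-TCTTCTTCTAATGCCCAAGAAAAGCTGGATTTATTCCGAGGAGCTGGTCATCTAACGCAGGGGCTAA-3'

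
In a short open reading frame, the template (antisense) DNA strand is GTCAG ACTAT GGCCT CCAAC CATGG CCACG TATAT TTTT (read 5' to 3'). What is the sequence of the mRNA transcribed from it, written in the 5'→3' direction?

5′-AAAAAUAUACGUGGCCAUGGUUGGAGGCCAUAGUCUGAC-3′

The mRNA has the sequence of the coding strand (reverse complement of the template) with T→U. Reverse complement of GTCAGACTATGGCCTCCAACCATGGCCACGTATATTTTT is AAAAATATACGTGGCCATGGTTGGAGGCCATAGTCTGAC; then T→U.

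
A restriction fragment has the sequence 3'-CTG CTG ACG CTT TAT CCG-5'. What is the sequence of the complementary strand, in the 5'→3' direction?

5'-GACGACTGCGAAATAGGC-3'

The strand is given 3'→5', so its complement runs 5'→3' in the same left-to-right order: pair each base A↔T, G↔C.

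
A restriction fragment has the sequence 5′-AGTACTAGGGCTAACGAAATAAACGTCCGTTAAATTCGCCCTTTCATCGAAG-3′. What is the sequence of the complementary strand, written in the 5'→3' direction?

The complement of AGTACTAGGGCTAACGAAATAAACGTCCGTTAAATTCGCCCTTTCATCGAAG is TCATGATCCCGATTGCTTTATTTGCAGGCAATTTAAGCGGGAAAGTAGCTTC (A↔T, G↔C). DNA strands are antiparallel, so the complementary strand runs 3'→5'; reversing gives the 5'→3' form.

5'-CTTCGATGAAAGGGCGAATTTAACGGACGTTTATTTCGTTAGCCCTAGTACT-3'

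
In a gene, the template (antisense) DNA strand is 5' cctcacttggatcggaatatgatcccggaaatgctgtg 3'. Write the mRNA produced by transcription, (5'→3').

RNA polymerase reads the template 3'→5' and synthesizes mRNA 5'→3' by base-pairing (A→U, T→A, G↔C). The complement of the template is GGAGTGAACCTAGCCTTATACTAGGGCCTTTACGACAC; antiparallel, so 5'→3' the coding strand is CACAGCATTTCCGGGATCATATTCCGATCCAAGTGAGG. Replace T with U for the mRNA.

5'-CACAGCAUUUCCGGGAUCAUAUUCCGAUCCAAGUGAGG-3'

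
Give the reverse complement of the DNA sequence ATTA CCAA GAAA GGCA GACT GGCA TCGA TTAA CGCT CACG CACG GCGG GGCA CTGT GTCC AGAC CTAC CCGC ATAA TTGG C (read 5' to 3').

5'-GCCAATTATGCGGGTAGGTCTGGACACAGTGCCCCGCCGTGCGTGAGCGTTAATCGATGCCAGTCTGCCTTTCTTGGTAAT-3'

Complement each base (A↔T, G↔C): TAATGGTTCTTTCCGTCTGACCGTAGCTAATTGCGAGTGCGTGCCGCCCCGTGACACAGGTCTGGATGGGCGTATTAACCG. Then reverse.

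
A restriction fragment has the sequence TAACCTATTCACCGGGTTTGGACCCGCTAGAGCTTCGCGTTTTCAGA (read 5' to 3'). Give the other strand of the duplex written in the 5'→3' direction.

5'-TCTGAAAACGCGAAGCTCTAGCGGGTCCAAACCCGGTGAATAGGTTA-3'

The complement of TAACCTATTCACCGGGTTTGGACCCGCTAGAGCTTCGCGTTTTCAGA is ATTGGATAAGTGGCCCAAACCTGGGCGATCTCGAAGCGCAAAAGTCT (A↔T, G↔C). DNA strands are antiparallel, so the complementary strand runs 3'→5'; reversing gives the 5'→3' form.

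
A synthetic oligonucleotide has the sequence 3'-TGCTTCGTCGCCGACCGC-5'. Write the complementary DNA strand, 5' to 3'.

5′-ACGAAGCAGCGGCTGGCG-3′

The strand is given 3'→5', so its complement runs 5'→3' in the same left-to-right order: pair each base A↔T, G↔C.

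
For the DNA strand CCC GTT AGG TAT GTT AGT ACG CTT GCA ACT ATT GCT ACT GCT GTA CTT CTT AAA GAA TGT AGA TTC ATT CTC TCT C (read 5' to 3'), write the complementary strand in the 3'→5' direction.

3'-GGGCAATCCATACAATCATGCGAACGTTGATAACGATGACGACATGAAGAATTTCTTACATCTAAGTAAGAGAGAG-5'

Base-pairing A↔T, G↔C gives the complement. The complementary strand is antiparallel, so paired with a 5'→3' strand it runs 3'→5'.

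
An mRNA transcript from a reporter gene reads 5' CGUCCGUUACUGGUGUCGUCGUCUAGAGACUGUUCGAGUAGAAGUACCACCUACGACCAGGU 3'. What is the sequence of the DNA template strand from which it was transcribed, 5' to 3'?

5'-ACCTGGTCGTAGGTGGTACTTCTACTCGAACAGTCTCTAGACGACGACACCAGTAACGGACG-3'

Replace U with T to get the coding DNA strand: CGTCCGTTACTGGTGTCGTCGTCTAGAGACTGTTCGAGTAGAAGTACCACCTACGACCAGGT. The template strand is its reverse complement (complement GCAGGCAATGACCACAGCAGCAGATCTCTGACAAGCTCATCTTCATGGTGGATGCTGGTCCA, then reverse).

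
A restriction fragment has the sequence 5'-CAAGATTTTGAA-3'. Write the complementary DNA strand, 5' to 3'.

The complement of CAAGATTTTGAA is GTTCTAAAACTT (A↔T, G↔C). DNA strands are antiparallel, so the complementary strand runs 3'→5'; reversing gives the 5'→3' form.

5'-TTCAAAATCTTG-3'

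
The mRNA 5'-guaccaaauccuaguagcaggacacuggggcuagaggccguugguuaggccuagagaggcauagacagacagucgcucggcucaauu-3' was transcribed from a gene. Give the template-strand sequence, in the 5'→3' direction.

Replace U with T to get the coding DNA strand: GTACCAAATCCTAGTAGCAGGACACTGGGGCTAGAGGCCGTTGGTTAGGCCTAGAGAGGCATAGACAGACAGTCGCTCGGCTCAATT. The template strand is its reverse complement (complement CATGGTTTAGGATCATCGTCCTGTGACCCCGATCTCCGGCAACCAATCCGGATCTCTCCGTATCTGTCTGTCAGCGAGCCGAGTTAA, then reverse).

5'-AATTGAGCCGAGCGACTGTCTGTCTATGCCTCTCTAGGCCTAACCAACGGCCTCTAGCCCCAGTGTCCTGCTACTAGGATTTGGTAC-3'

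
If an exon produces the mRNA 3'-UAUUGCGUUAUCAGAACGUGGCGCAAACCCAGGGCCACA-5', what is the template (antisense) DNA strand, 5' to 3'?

Written 5'→3' the mRNA is ACACCGGGACCCAAACGCGGUGCAAGACUAUUGCGUUAU, so the coding DNA strand is ACACCGGGACCCAAACGCGGTGCAAGACTATTGCGTTAT. The template is its reverse complement.

5′-ATAACGCAATAGTCTTGCACCGCGTTTGGGTCCCGGTGT-3′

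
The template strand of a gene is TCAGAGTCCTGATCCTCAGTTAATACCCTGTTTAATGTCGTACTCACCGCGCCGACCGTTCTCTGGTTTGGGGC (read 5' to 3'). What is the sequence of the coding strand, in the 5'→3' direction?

5'-GCCCCAAACCAGAGAACGGTCGGCGCGGTGAGTACGACATTAAACAGGGTATTAACTGAGGATCAGGACTCTGA-3'

The coding strand is complementary and antiparallel to the template: take the complement (A↔T, G↔C) and reverse.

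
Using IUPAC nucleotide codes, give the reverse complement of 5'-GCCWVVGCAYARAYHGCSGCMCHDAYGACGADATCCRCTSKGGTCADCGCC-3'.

Standard pairs A↔T, G↔C; ambiguity codes pair R↔Y, M↔K, W↔W, S↔S, D↔H, V↔B. Complement (CGGWBBCGTRTYTRDCGSCGKGDHTRCTGCTHTAGGYGASMCCAGTHGCGG), then reverse for 5'→3'.

5′-GGCGHTGACCMSAGYGGATHTCGTCRTHDGKGCSGCDRTYTRTGCBBWGGC-3′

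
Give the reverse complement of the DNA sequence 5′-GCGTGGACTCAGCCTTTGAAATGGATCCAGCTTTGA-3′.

Complement each base (A↔T, G↔C): CGCACCTGAGTCGGAAACTTTACCTAGGTCGAAACT. Then reverse.

5'-TCAAAGCTGGATCCATTTCAAAGGCTGAGTCCACGC-3'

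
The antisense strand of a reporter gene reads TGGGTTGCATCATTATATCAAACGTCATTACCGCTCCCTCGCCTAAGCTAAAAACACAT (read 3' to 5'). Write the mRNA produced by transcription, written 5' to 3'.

Reading the template 3'→5' as shown, RNA polymerase pairs each base (A→U, T→A, G↔C) to build mRNA 5'→3' directly.

5'-ACCCAACGUAGUAAUAUAGUUUGCAGUAAUGGCGAGGGAGCGGAUUCGAUUUUUGUGUA-3'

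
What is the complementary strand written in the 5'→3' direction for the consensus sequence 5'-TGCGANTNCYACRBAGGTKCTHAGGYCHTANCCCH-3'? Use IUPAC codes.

5'-DGGGNTADGRCCTDAGMACCTVYGTRGNANTCGCA-3'

Standard pairs A↔T, G↔C; ambiguity codes pair R↔Y, K↔M, B↔V, H↔D, N↔N. Complement (ACGCTNANGRTGYVTCCAMGADTCCRGDATNGGGD), then reverse for 5'→3'.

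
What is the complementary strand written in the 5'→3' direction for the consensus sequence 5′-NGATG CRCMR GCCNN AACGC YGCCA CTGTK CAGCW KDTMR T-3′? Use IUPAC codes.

5'-AYKAHMWGCTGMACAGTGGCRGCGTTNNGGCYKGYGCATCN-3'

Standard pairs A↔T, G↔C; ambiguity codes pair R↔Y, M↔K, W↔W, D↔H, N↔N. Complement (NCTACGYGKYCGGNNTTGCGRCGGTGACAMGTCGWMHAKYA), then reverse for 5'→3'.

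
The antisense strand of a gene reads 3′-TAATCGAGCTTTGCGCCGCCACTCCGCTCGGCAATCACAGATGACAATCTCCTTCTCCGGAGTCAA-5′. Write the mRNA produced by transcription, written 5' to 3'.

5'-AUUAGCUCGAAACGCGGCGGUGAGGCGAGCCGUUAGUGUCUACUGUUAGAGGAAGAGGCCUCAGUU-3'

Reading the template 3'→5' as shown, RNA polymerase pairs each base (A→U, T→A, G↔C) to build mRNA 5'→3' directly.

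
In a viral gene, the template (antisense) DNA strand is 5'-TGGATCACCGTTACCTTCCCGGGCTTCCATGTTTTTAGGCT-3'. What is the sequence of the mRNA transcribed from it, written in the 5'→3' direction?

5'-AGCCUAAAAACAUGGAAGCCCGGGAAGGUAACGGUGAUCCA-3'

RNA polymerase reads the template 3'→5' and synthesizes mRNA 5'→3' by base-pairing (A→U, T→A, G↔C). The complement of the template is ACCTAGTGGCAATGGAAGGGCCCGAAGGTACAAAAATCCGA; antiparallel, so 5'→3' the coding strand is AGCCTAAAAACATGGAAGCCCGGGAAGGTAACGGTGATCCA. Replace T with U for the mRNA.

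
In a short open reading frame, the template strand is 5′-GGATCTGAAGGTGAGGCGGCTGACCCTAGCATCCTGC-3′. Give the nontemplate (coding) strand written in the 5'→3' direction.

5'-GCAGGATGCTAGGGTCAGCCGCCTCACCTTCAGATCC-3'

The coding strand is complementary and antiparallel to the template: take the complement (A↔T, G↔C) and reverse.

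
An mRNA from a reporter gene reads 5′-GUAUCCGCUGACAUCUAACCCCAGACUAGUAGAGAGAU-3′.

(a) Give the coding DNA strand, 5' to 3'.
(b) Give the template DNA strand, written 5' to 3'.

(a) The coding strand matches the mRNA with U→T.
(b) The template strand is the reverse complement of the coding strand.

(a) 5'-GTATCCGCTGACATCTAACCCCAGACTAGTAGAGAGAT-3'
(b) 5'-ATCTCTCTACTAGTCTGGGGTTAGATGTCAGCGGATAC-3'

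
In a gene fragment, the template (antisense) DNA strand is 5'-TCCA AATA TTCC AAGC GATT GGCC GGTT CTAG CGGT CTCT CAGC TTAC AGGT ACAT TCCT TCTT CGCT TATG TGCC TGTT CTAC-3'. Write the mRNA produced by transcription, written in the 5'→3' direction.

RNA polymerase reads the template 3'→5' and synthesizes mRNA 5'→3' by base-pairing (A→U, T→A, G↔C). The complement of the template is AGGTTTATAAGGTTCGCTAACCGGCCAAGATCGCCAGAGAGTCGAATGTCCATGTAAGGAAGAAGCGAATACACGGACAAGATG; antiparallel, so 5'→3' the coding strand is GTAGAACAGGCACATAAGCGAAGAAGGAATGTACCTGTAAGCTGAGAGACCGCTAGAACCGGCCAATCGCTTGGAATATTTGGA. Replace T with U for the mRNA.

5'-GUAGAACAGGCACAUAAGCGAAGAAGGAAUGUACCUGUAAGCUGAGAGACCGCUAGAACCGGCCAAUCGCUUGGAAUAUUUGGA-3'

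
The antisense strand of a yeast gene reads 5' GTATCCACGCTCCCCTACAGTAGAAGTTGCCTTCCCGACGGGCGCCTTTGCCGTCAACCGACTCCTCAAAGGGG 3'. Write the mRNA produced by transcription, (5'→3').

RNA polymerase reads the template 3'→5' and synthesizes mRNA 5'→3' by base-pairing (A→U, T→A, G↔C). The complement of the template is CATAGGTGCGAGGGGATGTCATCTTCAACGGAAGGGCTGCCCGCGGAAACGGCAGTTGGCTGAGGAGTTTCCCC; antiparallel, so 5'→3' the coding strand is CCCCTTTGAGGAGTCGGTTGACGGCAAAGGCGCCCGTCGGGAAGGCAACTTCTACTGTAGGGGAGCGTGGATAC. Replace T with U for the mRNA.

5'-CCCCUUUGAGGAGUCGGUUGACGGCAAAGGCGCCCGUCGGGAAGGCAACUUCUACUGUAGGGGAGCGUGGAUAC-3'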